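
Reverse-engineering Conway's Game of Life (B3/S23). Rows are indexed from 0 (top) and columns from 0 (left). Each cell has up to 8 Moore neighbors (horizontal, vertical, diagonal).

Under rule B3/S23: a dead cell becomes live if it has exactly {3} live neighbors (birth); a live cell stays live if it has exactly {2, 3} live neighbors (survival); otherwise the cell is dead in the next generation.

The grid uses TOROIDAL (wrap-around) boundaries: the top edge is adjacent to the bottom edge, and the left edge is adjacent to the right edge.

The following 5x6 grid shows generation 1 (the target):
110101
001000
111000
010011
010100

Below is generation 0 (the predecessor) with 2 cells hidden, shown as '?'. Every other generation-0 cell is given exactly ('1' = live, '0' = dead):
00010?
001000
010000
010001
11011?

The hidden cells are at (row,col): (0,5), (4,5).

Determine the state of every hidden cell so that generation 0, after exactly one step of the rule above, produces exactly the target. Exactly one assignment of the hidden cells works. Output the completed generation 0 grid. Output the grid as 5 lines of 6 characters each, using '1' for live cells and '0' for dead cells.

Answer: 000101
001000
010000
010001
110110

Derivation:
Hidden generation-0 cells (in order): (0,5), (4,5).
A hidden cell only influences target cells in its own 3x3 neighborhood. Try each of the 2^2 = 4 assignments, step the completed generation 0 forward once under B3/S23, and compare with the target:
  (0,5)=0 (4,5)=0 -> step gives (0,0)='0' but target has '1' -> reject
  (0,5)=0 (4,5)=1 -> step gives (3,4)='0' but target has '1' -> reject
  (0,5)=1 (4,5)=0 -> step reproduces the target at every cell -> ACCEPT
  (0,5)=1 (4,5)=1 -> step gives (0,0)='0' but target has '1' -> reject
Unique solution: (0,5)=live, (4,5)=dead.
Check: live-neighbor counts of every cell in the completed generation 0:
334342
222221
323111
534232
424244
Applying B3/S23 to generation 0 with these counts gives:
110101
001000
111000
010011
010100
which matches the target exactly.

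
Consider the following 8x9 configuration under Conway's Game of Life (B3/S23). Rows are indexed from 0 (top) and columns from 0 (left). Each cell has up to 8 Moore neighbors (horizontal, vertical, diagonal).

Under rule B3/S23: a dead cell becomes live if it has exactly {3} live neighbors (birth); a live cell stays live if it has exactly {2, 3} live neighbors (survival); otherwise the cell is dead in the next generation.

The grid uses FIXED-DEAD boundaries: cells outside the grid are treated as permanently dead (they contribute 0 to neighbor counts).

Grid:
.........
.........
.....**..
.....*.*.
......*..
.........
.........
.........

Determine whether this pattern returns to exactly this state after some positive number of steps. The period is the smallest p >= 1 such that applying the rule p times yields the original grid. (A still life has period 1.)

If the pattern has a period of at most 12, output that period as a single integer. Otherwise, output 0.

Answer: 1

Derivation:
Simulating and comparing each generation to the original:
Gen 0 (original, given above): 5 live cells
Gen 1: 5 live cells, MATCHES original -> period = 1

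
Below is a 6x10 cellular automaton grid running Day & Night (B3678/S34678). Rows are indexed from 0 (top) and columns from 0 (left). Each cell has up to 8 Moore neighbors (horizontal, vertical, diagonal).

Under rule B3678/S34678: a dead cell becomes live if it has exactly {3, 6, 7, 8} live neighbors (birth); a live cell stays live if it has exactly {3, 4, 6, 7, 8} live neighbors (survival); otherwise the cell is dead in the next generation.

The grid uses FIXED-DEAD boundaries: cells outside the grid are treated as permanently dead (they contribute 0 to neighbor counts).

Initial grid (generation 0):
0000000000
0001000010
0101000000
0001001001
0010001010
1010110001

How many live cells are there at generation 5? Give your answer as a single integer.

Answer: 0

Derivation:
Simulating step by step:
Generation 0 (given above): 15 live cells
Generation 1: 9 live cells
0000000000
0010000000
0000100000
0000000100
0100100101
0101000000
Generation 2: 4 live cells
0000000000
0000000000
0000000000
0000000010
0010000010
0010000000
Generation 3: 0 live cells
0000000000
0000000000
0000000000
0000000000
0000000000
0000000000
Generation 4: 0 live cells
0000000000
0000000000
0000000000
0000000000
0000000000
0000000000
Generation 5: 0 live cells
0000000000
0000000000
0000000000
0000000000
0000000000
0000000000
Population at generation 5: 0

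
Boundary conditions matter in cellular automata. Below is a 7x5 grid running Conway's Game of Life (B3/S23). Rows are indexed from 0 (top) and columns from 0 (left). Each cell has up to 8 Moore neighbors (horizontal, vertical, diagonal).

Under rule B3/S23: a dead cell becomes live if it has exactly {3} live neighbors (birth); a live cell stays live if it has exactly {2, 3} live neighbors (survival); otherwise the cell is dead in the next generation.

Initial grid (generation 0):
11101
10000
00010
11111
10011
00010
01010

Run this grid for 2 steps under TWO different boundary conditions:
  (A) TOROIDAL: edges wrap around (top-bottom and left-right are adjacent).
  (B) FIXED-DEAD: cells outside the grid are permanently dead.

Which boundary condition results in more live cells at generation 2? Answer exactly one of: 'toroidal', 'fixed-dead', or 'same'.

Under TOROIDAL boundary, generation 2:
10000
01000
01011
00000
00000
00101
11000
Population = 9

Under FIXED-DEAD boundary, generation 2:
11100
10111
10011
11000
11000
00000
00000
Population = 14

Comparison: toroidal=9, fixed-dead=14 -> fixed-dead

Answer: fixed-dead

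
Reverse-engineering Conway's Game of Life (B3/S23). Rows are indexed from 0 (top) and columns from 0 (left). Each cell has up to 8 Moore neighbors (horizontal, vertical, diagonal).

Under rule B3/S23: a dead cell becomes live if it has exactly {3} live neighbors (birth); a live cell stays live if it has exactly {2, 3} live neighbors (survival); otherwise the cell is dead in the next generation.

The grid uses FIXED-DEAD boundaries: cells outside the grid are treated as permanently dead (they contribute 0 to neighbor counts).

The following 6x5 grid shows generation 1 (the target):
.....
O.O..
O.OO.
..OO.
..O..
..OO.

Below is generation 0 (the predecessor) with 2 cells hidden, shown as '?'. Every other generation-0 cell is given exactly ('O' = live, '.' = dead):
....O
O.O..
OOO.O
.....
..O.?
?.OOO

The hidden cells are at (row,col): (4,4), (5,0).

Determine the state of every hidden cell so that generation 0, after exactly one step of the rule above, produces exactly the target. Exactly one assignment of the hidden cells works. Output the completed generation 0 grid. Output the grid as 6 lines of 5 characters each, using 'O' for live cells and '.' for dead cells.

Hidden generation-0 cells (in order): (4,4), (5,0).
A hidden cell only influences target cells in its own 3x3 neighborhood. Try each of the 2^2 = 4 assignments, step the completed generation 0 forward once under B3/S23, and compare with the target:
  (4,4)=. (5,0)=. -> step reproduces the target at every cell -> ACCEPT
  (4,4)=. (5,0)=O -> step gives (4,1)='O' but target has '.' -> reject
  (4,4)=O (5,0)=. -> step gives (3,3)='.' but target has 'O' -> reject
  (4,4)=O (5,0)=O -> step gives (3,3)='.' but target has 'O' -> reject
Unique solution: (4,4)=dead, (5,0)=dead.
Check: live-neighbor counts of every cell in the completed generation 0:
12120
25242
24230
24331
02242
02231
Applying B3/S23 to generation 0 with these counts gives:
.....
O.O..
O.OO.
..OO.
..O..
..OO.
which matches the target exactly.

Answer: ....O
O.O..
OOO.O
.....
..O..
..OOO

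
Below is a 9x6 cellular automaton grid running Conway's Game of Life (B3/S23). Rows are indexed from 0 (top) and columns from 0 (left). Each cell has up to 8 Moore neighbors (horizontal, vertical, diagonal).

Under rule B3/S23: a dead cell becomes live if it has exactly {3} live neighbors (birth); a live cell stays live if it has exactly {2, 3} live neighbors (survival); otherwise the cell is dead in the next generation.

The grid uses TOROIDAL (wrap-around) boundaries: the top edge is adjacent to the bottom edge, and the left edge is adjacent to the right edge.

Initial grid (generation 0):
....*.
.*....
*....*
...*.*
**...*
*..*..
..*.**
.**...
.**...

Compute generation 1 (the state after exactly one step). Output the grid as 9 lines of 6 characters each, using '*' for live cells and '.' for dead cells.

Answer: .**...
*....*
*...**
.*....
.**..*
..**..
*.*.**
*.....
.***..

Derivation:
Simulating step by step:
Generation 0 (given above): 18 live cells
Generation 1: 21 live cells
(generation 1 grid is the final answer)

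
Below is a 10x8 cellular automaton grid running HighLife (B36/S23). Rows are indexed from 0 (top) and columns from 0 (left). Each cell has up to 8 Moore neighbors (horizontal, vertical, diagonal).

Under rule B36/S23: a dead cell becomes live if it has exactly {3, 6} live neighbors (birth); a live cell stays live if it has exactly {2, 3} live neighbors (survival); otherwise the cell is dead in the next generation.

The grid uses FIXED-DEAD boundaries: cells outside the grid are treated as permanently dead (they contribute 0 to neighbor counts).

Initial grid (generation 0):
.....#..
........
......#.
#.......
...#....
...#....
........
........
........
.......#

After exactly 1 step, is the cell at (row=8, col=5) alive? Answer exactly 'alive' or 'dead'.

Answer: dead

Derivation:
Simulating step by step:
Generation 0 (given above): 6 live cells
Generation 1: 0 live cells
........
........
........
........
........
........
........
........
........
........

Cell (8,5) at generation 1: 0 -> dead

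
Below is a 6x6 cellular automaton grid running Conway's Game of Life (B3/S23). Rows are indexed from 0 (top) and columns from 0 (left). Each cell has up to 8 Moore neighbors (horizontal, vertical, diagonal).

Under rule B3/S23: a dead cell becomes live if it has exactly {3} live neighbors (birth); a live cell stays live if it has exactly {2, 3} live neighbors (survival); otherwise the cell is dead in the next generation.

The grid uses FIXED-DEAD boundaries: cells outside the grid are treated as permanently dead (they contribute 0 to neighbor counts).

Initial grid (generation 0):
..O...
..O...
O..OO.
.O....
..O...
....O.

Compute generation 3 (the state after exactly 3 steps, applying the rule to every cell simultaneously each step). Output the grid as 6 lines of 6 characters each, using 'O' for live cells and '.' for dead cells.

Answer: ......
......
OO....
.OO...
..O...
......

Derivation:
Simulating step by step:
Generation 0 (given above): 8 live cells
Generation 1: 8 live cells
......
.OO...
.OOO..
.OOO..
......
......
Generation 2: 6 live cells
......
.O.O..
O.....
.O.O..
..O...
......
Generation 3: 5 live cells
(generation 3 grid is the final answer)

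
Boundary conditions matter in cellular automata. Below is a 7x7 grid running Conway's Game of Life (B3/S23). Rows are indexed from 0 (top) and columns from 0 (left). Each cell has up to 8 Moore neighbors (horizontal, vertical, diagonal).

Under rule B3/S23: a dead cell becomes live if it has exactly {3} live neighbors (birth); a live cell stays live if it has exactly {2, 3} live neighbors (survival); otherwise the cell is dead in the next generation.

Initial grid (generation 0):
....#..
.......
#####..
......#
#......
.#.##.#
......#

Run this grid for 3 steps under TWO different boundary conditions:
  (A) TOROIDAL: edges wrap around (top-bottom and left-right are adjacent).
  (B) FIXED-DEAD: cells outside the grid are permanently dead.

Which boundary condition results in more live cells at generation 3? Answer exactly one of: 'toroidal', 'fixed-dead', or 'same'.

Answer: toroidal

Derivation:
Under TOROIDAL boundary, generation 3:
##.##.#
#..#...
...####
...#.##
...###.
....#.#
...###.
Population = 22

Under FIXED-DEAD boundary, generation 3:
.......
.......
...##..
...###.
.......
....##.
.....#.
Population = 8

Comparison: toroidal=22, fixed-dead=8 -> toroidal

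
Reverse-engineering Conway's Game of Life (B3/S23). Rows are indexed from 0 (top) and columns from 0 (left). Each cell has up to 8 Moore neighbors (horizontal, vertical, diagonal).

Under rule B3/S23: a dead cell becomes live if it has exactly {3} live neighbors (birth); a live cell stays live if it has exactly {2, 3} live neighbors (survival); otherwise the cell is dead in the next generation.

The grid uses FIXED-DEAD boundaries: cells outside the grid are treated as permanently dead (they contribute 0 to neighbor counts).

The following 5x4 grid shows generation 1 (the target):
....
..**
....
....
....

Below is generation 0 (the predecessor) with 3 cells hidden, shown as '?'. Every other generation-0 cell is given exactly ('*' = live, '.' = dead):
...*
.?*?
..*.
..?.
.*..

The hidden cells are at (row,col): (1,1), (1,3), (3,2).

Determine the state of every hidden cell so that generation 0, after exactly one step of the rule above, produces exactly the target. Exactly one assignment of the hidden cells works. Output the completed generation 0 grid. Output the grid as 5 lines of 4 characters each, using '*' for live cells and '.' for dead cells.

Hidden generation-0 cells (in order): (1,1), (1,3), (3,2).
A hidden cell only influences target cells in its own 3x3 neighborhood. Try each of the 2^3 = 8 assignments, step the completed generation 0 forward once under B3/S23, and compare with the target:
  (1,1)=. (1,3)=. (3,2)=. -> step reproduces the target at every cell -> ACCEPT
  (1,1)=. (1,3)=. (3,2)=* -> step gives (2,1)='*' but target has '.' -> reject
  (1,1)=. (1,3)=* (3,2)=. -> step gives (0,2)='*' but target has '.' -> reject
  (1,1)=. (1,3)=* (3,2)=* -> step gives (0,2)='*' but target has '.' -> reject
  (1,1)=* (1,3)=. (3,2)=. -> step gives (0,2)='*' but target has '.' -> reject
  (1,1)=* (1,3)=. (3,2)=* -> step gives (0,2)='*' but target has '.' -> reject
  (1,1)=* (1,3)=* (3,2)=. -> step gives (0,3)='*' but target has '.' -> reject
  (1,1)=* (1,3)=* (3,2)=* -> step gives (0,3)='*' but target has '.' -> reject
Unique solution: (1,1)=dead, (1,3)=dead, (3,2)=dead.
Check: live-neighbor counts of every cell in the completed generation 0:
0121
0223
0212
1221
1010
Applying B3/S23 to generation 0 with these counts gives:
....
..**
....
....
....
which matches the target exactly.

Answer: ...*
..*.
..*.
....
.*..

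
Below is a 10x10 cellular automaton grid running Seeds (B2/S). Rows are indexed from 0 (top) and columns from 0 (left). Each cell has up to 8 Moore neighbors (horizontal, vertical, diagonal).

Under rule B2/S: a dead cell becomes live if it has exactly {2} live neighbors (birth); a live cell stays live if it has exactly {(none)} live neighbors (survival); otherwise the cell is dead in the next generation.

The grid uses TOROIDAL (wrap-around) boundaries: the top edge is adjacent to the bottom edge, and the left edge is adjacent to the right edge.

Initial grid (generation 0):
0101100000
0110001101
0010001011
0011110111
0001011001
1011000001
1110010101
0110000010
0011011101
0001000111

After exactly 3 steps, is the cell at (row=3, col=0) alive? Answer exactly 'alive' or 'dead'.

Answer: dead

Derivation:
Simulating step by step:
Generation 0 (given above): 46 live cells
Generation 1: 7 live cells
0000010000
0000100000
0000000000
0100000000
0000000000
0000000100
0000101000
0000000000
0000000000
0100000000
Generation 2: 7 live cells
0000100000
0000010000
0000000000
0000000000
0000000000
0000011000
0000010100
0000010000
0000000000
0000000000
Generation 3: 7 live cells
0000010000
0000100000
0000000000
0000000000
0000011000
0000100100
0000000000
0000100000
0000000000
0000000000

Cell (3,0) at generation 3: 0 -> dead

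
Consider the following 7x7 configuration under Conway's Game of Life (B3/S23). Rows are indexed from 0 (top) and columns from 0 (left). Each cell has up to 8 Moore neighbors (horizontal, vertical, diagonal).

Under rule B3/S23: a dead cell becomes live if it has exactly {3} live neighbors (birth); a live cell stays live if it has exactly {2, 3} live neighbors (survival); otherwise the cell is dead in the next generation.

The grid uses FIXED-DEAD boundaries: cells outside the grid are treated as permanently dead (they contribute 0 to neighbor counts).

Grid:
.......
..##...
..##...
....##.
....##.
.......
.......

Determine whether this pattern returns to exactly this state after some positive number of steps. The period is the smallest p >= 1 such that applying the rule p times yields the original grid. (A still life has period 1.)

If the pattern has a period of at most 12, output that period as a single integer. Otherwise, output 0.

Simulating and comparing each generation to the original:
Gen 0 (original, given above): 8 live cells
Gen 1: 6 live cells, differs from original
Gen 2: 8 live cells, MATCHES original -> period = 2

Answer: 2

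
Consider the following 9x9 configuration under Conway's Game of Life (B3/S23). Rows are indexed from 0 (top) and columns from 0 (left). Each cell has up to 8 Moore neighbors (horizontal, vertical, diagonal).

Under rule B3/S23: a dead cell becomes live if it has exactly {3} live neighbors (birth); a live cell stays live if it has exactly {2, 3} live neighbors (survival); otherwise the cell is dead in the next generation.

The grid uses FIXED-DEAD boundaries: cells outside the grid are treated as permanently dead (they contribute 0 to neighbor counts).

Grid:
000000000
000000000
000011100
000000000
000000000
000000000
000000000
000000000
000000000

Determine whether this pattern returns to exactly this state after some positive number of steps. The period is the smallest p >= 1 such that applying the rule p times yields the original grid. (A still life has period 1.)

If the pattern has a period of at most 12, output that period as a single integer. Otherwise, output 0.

Answer: 2

Derivation:
Simulating and comparing each generation to the original:
Gen 0 (original, given above): 3 live cells
Gen 1: 3 live cells, differs from original
Gen 2: 3 live cells, MATCHES original -> period = 2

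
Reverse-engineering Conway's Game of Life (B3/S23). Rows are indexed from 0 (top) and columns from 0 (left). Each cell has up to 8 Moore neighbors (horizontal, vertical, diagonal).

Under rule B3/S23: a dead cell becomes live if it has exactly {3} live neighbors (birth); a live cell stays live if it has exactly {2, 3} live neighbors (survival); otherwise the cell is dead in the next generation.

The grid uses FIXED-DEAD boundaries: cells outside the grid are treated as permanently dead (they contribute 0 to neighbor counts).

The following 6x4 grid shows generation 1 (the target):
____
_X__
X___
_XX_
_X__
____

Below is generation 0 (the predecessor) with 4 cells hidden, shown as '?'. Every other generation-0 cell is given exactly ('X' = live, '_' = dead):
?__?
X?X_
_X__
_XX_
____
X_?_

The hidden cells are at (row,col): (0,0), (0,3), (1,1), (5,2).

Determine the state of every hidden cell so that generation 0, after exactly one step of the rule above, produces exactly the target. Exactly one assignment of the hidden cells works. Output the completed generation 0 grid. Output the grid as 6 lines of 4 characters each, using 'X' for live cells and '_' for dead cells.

Hidden generation-0 cells (in order): (0,0), (0,3), (1,1), (5,2).
A hidden cell only influences target cells in its own 3x3 neighborhood. Try each of the 2^4 = 16 assignments, step the completed generation 0 forward once under B3/S23, and compare with the target:
  (0,0)=_ (0,3)=_ (1,1)=_ (5,2)=_ -> step reproduces the target at every cell -> ACCEPT
  (0,0)=_ (0,3)=_ (1,1)=_ (5,2)=X -> step gives (4,1)='_' but target has 'X' -> reject
  (0,0)=_ (0,3)=_ (1,1)=X (5,2)=_ -> step gives (0,1)='X' but target has '_' -> reject
  (0,0)=_ (0,3)=_ (1,1)=X (5,2)=X -> step gives (0,1)='X' but target has '_' -> reject
  (0,0)=_ (0,3)=X (1,1)=_ (5,2)=_ -> step gives (1,2)='X' but target has '_' -> reject
  (0,0)=_ (0,3)=X (1,1)=_ (5,2)=X -> step gives (1,2)='X' but target has '_' -> reject
  (0,0)=_ (0,3)=X (1,1)=X (5,2)=_ -> step gives (0,1)='X' but target has '_' -> reject
  (0,0)=_ (0,3)=X (1,1)=X (5,2)=X -> step gives (0,1)='X' but target has '_' -> reject
  (0,0)=X (0,3)=_ (1,1)=_ (5,2)=_ -> step gives (0,1)='X' but target has '_' -> reject
  (0,0)=X (0,3)=_ (1,1)=_ (5,2)=X -> step gives (0,1)='X' but target has '_' -> reject
  (0,0)=X (0,3)=_ (1,1)=X (5,2)=_ -> step gives (0,0)='X' but target has '_' -> reject
  (0,0)=X (0,3)=_ (1,1)=X (5,2)=X -> step gives (0,0)='X' but target has '_' -> reject
  (0,0)=X (0,3)=X (1,1)=_ (5,2)=_ -> step gives (0,1)='X' but target has '_' -> reject
  (0,0)=X (0,3)=X (1,1)=_ (5,2)=X -> step gives (0,1)='X' but target has '_' -> reject
  (0,0)=X (0,3)=X (1,1)=X (5,2)=_ -> step gives (0,0)='X' but target has '_' -> reject
  (0,0)=X (0,3)=X (1,1)=X (5,2)=X -> step gives (0,0)='X' but target has '_' -> reject
Unique solution: (0,0)=dead, (0,3)=dead, (1,1)=dead, (5,2)=dead.
Check: live-neighbor counts of every cell in the completed generation 0:
1211
1311
3442
2221
2321
0100
Applying B3/S23 to generation 0 with these counts gives:
____
_X__
X___
_XX_
_X__
____
which matches the target exactly.

Answer: ____
X_X_
_X__
_XX_
____
X___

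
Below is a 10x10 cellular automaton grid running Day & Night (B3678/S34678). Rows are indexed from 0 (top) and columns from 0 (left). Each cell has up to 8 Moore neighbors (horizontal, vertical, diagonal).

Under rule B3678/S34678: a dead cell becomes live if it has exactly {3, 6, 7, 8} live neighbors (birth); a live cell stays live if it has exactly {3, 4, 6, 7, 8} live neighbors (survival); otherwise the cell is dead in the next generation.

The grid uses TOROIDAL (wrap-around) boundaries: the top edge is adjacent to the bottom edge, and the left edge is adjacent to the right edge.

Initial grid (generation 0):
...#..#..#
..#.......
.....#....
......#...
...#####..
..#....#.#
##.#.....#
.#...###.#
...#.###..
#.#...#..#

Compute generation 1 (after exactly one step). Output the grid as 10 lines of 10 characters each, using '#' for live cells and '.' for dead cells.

Answer: ###.......
..........
..........
......##..
.....####.
.##..#....
.#.....#.#
.....#.#..
.##.####.#
...##.#.#.

Derivation:
Simulating step by step:
Generation 0 (given above): 31 live cells
Generation 1: 28 live cells
(generation 1 grid is the final answer)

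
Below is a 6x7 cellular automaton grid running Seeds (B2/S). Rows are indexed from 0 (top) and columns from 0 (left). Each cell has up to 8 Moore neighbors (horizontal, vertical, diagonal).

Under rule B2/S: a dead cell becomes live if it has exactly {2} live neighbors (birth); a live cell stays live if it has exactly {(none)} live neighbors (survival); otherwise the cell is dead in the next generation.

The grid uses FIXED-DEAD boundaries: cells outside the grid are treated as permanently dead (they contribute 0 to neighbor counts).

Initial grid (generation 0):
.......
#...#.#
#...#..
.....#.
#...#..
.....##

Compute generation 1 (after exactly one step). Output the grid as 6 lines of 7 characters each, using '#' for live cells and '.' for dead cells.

Simulating step by step:
Generation 0 (given above): 10 live cells
Generation 1: 10 live cells
(generation 1 grid is the final answer)

Answer: .....#.
.#.#...
.#.#..#
##.#...
.......
....#..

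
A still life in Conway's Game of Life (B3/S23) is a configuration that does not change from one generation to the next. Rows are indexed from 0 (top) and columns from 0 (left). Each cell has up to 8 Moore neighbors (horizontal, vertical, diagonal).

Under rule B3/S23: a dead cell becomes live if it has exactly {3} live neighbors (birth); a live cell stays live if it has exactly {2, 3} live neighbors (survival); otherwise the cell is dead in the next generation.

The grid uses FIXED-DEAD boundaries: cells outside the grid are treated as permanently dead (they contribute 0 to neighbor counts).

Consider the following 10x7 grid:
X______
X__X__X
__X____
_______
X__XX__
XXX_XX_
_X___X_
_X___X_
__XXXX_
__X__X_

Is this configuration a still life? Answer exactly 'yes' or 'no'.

Compute generation 1 and compare to generation 0 (given above):
Generation 1:
_______
_X_____
_______
___X___
X_XXXX_
X_X__X_
_____XX
_X_X_XX
_XXX_XX
__X__X_
Cell (0,0) differs: gen0=1 vs gen1=0 -> NOT a still life.

Answer: no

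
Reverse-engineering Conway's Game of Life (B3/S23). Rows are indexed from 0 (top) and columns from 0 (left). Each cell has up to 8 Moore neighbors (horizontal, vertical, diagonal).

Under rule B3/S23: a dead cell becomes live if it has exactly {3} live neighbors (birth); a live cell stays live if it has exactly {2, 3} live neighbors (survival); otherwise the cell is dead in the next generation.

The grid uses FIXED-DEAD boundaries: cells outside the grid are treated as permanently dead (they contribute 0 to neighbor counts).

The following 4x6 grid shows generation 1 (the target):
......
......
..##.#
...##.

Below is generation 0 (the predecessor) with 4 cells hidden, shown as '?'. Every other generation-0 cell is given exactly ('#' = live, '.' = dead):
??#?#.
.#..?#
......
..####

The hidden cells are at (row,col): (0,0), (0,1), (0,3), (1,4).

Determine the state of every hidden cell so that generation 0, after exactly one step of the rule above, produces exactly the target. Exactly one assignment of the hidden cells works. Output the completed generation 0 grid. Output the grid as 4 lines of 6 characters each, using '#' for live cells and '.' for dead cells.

Answer: ..#.#.
.#...#
......
..####

Derivation:
Hidden generation-0 cells (in order): (0,0), (0,1), (0,3), (1,4).
A hidden cell only influences target cells in its own 3x3 neighborhood. Try each of the 2^4 = 16 assignments, step the completed generation 0 forward once under B3/S23, and compare with the target:
  (0,0)=. (0,1)=. (0,3)=. (1,4)=. -> step reproduces the target at every cell -> ACCEPT
  (0,0)=. (0,1)=. (0,3)=. (1,4)=# -> step gives (0,3)='#' but target has '.' -> reject
  (0,0)=. (0,1)=. (0,3)=# (1,4)=. -> step gives (0,2)='#' but target has '.' -> reject
  (0,0)=. (0,1)=. (0,3)=# (1,4)=# -> step gives (0,2)='#' but target has '.' -> reject
  (0,0)=. (0,1)=# (0,3)=. (1,4)=. -> step gives (0,1)='#' but target has '.' -> reject
  (0,0)=. (0,1)=# (0,3)=. (1,4)=# -> step gives (0,1)='#' but target has '.' -> reject
  (0,0)=. (0,1)=# (0,3)=# (1,4)=. -> step gives (0,1)='#' but target has '.' -> reject
  (0,0)=. (0,1)=# (0,3)=# (1,4)=# -> step gives (0,1)='#' but target has '.' -> reject
  (0,0)=# (0,1)=. (0,3)=. (1,4)=. -> step gives (0,1)='#' but target has '.' -> reject
  (0,0)=# (0,1)=. (0,3)=. (1,4)=# -> step gives (0,1)='#' but target has '.' -> reject
  (0,0)=# (0,1)=. (0,3)=# (1,4)=. -> step gives (0,1)='#' but target has '.' -> reject
  (0,0)=# (0,1)=. (0,3)=# (1,4)=# -> step gives (0,1)='#' but target has '.' -> reject
  (0,0)=# (0,1)=# (0,3)=. (1,4)=. -> step gives (0,0)='#' but target has '.' -> reject
  (0,0)=# (0,1)=# (0,3)=. (1,4)=# -> step gives (0,0)='#' but target has '.' -> reject
  (0,0)=# (0,1)=# (0,3)=# (1,4)=. -> step gives (0,0)='#' but target has '.' -> reject
  (0,0)=# (0,1)=# (0,3)=# (1,4)=# -> step gives (0,0)='#' but target has '.' -> reject
Unique solution: (0,0)=dead, (0,1)=dead, (0,3)=dead, (1,4)=dead.
Check: live-neighbor counts of every cell in the completed generation 0:
121212
112221
123343
011221
Applying B3/S23 to generation 0 with these counts gives:
......
......
..##.#
...##.
which matches the target exactly.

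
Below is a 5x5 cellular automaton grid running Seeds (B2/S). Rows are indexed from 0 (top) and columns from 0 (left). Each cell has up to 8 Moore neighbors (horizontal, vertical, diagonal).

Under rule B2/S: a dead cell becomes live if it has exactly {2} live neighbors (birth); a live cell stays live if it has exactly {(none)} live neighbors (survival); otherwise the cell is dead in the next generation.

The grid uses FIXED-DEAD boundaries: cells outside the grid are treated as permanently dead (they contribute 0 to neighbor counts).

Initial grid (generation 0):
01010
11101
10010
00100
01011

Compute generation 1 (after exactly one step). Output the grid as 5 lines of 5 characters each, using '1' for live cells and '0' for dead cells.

Simulating step by step:
Generation 0 (given above): 12 live cells
Generation 1: 3 live cells
(generation 1 grid is the final answer)

Answer: 00001
00000
00001
10000
00000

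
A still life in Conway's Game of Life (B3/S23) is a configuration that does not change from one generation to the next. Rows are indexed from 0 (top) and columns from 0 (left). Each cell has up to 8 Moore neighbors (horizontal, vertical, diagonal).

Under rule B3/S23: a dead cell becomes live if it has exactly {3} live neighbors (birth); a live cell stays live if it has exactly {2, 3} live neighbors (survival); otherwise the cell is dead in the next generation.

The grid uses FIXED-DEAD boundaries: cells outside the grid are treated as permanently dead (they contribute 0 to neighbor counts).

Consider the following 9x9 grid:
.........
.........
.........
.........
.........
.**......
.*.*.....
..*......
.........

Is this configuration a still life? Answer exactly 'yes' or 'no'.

Answer: yes

Derivation:
Compute generation 1 and compare to generation 0 (given above):
Generation 1:
.........
.........
.........
.........
.........
.**......
.*.*.....
..*......
.........
The grids are IDENTICAL -> still life.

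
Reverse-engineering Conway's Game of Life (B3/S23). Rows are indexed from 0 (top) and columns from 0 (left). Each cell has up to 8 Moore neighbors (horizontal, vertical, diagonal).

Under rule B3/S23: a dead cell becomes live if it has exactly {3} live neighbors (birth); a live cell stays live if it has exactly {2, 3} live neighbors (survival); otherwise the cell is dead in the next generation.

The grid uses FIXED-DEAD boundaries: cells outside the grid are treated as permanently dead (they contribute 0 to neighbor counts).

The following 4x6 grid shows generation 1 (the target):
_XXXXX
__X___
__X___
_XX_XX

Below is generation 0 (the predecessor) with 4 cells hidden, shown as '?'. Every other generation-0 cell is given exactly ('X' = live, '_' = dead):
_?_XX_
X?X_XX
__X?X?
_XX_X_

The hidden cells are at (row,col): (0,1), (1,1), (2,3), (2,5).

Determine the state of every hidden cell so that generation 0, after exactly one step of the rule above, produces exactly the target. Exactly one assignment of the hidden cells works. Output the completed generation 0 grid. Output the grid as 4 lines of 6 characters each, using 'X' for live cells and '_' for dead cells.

Hidden generation-0 cells (in order): (0,1), (1,1), (2,3), (2,5).
A hidden cell only influences target cells in its own 3x3 neighborhood. Try each of the 2^4 = 16 assignments, step the completed generation 0 forward once under B3/S23, and compare with the target:
  (0,1)=_ (1,1)=_ (2,3)=_ (2,5)=_ -> step gives (0,1)='_' but target has 'X' -> reject
  (0,1)=_ (1,1)=_ (2,3)=_ (2,5)=X -> step gives (0,1)='_' but target has 'X' -> reject
  (0,1)=_ (1,1)=_ (2,3)=X (2,5)=_ -> step gives (0,1)='_' but target has 'X' -> reject
  (0,1)=_ (1,1)=_ (2,3)=X (2,5)=X -> step gives (0,1)='_' but target has 'X' -> reject
  (0,1)=_ (1,1)=X (2,3)=_ (2,5)=_ -> step gives (1,1)='X' but target has '_' -> reject
  (0,1)=_ (1,1)=X (2,3)=_ (2,5)=X -> step gives (1,1)='X' but target has '_' -> reject
  (0,1)=_ (1,1)=X (2,3)=X (2,5)=_ -> step gives (1,1)='X' but target has '_' -> reject
  (0,1)=_ (1,1)=X (2,3)=X (2,5)=X -> step gives (1,1)='X' but target has '_' -> reject
  (0,1)=X (1,1)=_ (2,3)=_ (2,5)=_ -> step gives (1,5)='X' but target has '_' -> reject
  (0,1)=X (1,1)=_ (2,3)=_ (2,5)=X -> step reproduces the target at every cell -> ACCEPT
  (0,1)=X (1,1)=_ (2,3)=X (2,5)=_ -> step gives (1,2)='_' but target has 'X' -> reject
  (0,1)=X (1,1)=_ (2,3)=X (2,5)=X -> step gives (1,2)='_' but target has 'X' -> reject
  (0,1)=X (1,1)=X (2,3)=_ (2,5)=_ -> step gives (0,0)='X' but target has '_' -> reject
  (0,1)=X (1,1)=X (2,3)=_ (2,5)=X -> step gives (0,0)='X' but target has '_' -> reject
  (0,1)=X (1,1)=X (2,3)=X (2,5)=_ -> step gives (0,0)='X' but target has '_' -> reject
  (0,1)=X (1,1)=X (2,3)=X (2,5)=X -> step gives (0,0)='X' but target has '_' -> reject
Unique solution: (0,1)=live, (1,1)=dead, (2,3)=dead, (2,5)=live.
Check: live-neighbor counts of every cell in the completed generation 0:
223333
143654
253644
122423
Applying B3/S23 to generation 0 with these counts gives:
_XXXXX
__X___
__X___
_XX_XX
which matches the target exactly.

Answer: _X_XX_
X_X_XX
__X_XX
_XX_X_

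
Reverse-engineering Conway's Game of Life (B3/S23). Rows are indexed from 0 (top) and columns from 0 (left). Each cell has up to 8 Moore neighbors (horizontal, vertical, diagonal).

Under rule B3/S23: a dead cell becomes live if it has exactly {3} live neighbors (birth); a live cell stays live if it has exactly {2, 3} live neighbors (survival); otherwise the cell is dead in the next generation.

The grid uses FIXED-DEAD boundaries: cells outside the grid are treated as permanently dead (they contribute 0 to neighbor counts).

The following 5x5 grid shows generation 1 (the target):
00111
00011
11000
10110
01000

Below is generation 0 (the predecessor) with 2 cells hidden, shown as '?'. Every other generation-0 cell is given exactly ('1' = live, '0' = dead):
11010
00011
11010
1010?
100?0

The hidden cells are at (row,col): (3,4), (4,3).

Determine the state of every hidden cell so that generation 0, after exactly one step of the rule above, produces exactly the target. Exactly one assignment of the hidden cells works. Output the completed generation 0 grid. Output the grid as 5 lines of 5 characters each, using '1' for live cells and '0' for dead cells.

Answer: 11010
00011
11010
10101
10000

Derivation:
Hidden generation-0 cells (in order): (3,4), (4,3).
A hidden cell only influences target cells in its own 3x3 neighborhood. Try each of the 2^2 = 4 assignments, step the completed generation 0 forward once under B3/S23, and compare with the target:
  (3,4)=0 (4,3)=0 -> step gives (2,3)='1' but target has '0' -> reject
  (3,4)=0 (4,3)=1 -> step gives (2,3)='1' but target has '0' -> reject
  (3,4)=1 (4,3)=0 -> step reproduces the target at every cell -> ACCEPT
  (3,4)=1 (4,3)=1 -> step gives (3,3)='0' but target has '1' -> reject
Unique solution: (3,4)=live, (4,3)=dead.
Check: live-neighbor counts of every cell in the completed generation 0:
11323
44533
23444
35231
13121
Applying B3/S23 to generation 0 with these counts gives:
00111
00011
11000
10110
01000
which matches the target exactly.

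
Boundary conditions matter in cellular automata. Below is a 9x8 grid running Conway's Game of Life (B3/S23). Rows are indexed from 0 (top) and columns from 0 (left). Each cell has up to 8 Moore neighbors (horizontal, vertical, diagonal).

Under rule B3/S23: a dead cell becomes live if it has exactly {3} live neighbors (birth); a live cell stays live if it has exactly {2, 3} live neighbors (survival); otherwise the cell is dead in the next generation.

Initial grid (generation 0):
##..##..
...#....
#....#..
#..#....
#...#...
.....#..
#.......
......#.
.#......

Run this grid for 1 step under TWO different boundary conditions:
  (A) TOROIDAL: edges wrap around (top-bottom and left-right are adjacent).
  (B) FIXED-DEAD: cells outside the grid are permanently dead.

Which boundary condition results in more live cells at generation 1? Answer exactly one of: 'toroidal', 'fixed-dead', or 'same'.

Under TOROIDAL boundary, generation 1:
###.#...
##...#..
....#...
##..#..#
....#...
........
........
........
##...#..
Population = 16

Under FIXED-DEAD boundary, generation 1:
....#...
##...#..
....#...
##..#...
....#...
........
........
........
........
Population = 9

Comparison: toroidal=16, fixed-dead=9 -> toroidal

Answer: toroidal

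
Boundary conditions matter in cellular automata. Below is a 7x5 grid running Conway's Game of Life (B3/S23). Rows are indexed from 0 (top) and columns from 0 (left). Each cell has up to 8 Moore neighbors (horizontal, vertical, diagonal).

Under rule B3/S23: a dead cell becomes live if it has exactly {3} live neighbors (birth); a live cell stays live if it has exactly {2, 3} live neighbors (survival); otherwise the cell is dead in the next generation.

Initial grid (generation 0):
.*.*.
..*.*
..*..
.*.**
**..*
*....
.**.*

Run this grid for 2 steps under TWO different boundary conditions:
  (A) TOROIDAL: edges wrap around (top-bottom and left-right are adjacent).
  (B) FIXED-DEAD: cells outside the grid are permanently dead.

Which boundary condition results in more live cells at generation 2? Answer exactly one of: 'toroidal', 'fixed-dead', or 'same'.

Under TOROIDAL boundary, generation 2:
....*
....*
....*
.....
**...
*....
.*..*
Population = 8

Under FIXED-DEAD boundary, generation 2:
.***.
.....
....*
.....
.....
*...*
.**..
Population = 8

Comparison: toroidal=8, fixed-dead=8 -> same

Answer: same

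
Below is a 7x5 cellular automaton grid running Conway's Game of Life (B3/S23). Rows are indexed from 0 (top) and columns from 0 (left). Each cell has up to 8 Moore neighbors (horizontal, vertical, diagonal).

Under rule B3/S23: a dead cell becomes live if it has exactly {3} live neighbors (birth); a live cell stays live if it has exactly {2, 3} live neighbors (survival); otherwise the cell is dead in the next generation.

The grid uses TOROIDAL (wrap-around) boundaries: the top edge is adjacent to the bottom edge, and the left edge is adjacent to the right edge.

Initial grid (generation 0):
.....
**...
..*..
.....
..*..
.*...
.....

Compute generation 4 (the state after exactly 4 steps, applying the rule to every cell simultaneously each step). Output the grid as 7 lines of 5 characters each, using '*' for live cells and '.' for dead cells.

Simulating step by step:
Generation 0 (given above): 5 live cells
Generation 1: 2 live cells
.....
.*...
.*...
.....
.....
.....
.....
Generation 2: 0 live cells
.....
.....
.....
.....
.....
.....
.....
Generation 3: 0 live cells
.....
.....
.....
.....
.....
.....
.....
Generation 4: 0 live cells
(generation 4 grid is the final answer)

Answer: .....
.....
.....
.....
.....
.....
.....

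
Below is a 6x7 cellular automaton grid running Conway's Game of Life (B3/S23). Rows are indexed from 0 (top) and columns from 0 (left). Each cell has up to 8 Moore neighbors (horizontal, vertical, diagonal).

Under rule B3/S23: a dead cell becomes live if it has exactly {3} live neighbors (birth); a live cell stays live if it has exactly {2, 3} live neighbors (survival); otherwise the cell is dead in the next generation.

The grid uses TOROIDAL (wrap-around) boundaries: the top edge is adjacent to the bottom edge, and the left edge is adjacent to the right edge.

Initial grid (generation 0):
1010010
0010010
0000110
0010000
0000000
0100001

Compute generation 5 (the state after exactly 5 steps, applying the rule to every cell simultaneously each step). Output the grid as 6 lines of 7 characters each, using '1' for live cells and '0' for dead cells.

Answer: 0011000
1100111
0001000
0000000
0100001
0100100

Derivation:
Simulating step by step:
Generation 0 (given above): 10 live cells
Generation 1: 12 live cells
1010010
0101010
0001110
0000000
0000000
1100001
Generation 2: 14 live cells
0010110
0101010
0011010
0000100
1000000
1100001
Generation 3: 19 live cells
0011110
0100011
0011010
0001100
1100001
1100011
Generation 4: 18 live cells
0011000
0100001
0011011
1101111
0110100
0001000
Generation 5: 12 live cells
(generation 5 grid is the final answer)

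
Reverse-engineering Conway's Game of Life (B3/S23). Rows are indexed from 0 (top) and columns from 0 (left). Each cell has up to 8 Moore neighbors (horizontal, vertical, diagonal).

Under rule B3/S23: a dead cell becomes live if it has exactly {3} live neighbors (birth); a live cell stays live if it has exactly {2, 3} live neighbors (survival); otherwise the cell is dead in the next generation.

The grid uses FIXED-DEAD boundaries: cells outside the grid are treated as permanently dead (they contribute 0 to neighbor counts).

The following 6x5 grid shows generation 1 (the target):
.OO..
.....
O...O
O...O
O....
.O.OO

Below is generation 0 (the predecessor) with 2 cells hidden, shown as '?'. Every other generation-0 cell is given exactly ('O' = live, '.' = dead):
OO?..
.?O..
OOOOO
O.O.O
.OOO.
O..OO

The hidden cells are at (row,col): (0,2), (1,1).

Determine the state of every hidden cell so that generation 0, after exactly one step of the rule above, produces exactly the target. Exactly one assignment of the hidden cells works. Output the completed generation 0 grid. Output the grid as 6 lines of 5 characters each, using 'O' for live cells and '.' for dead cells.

Answer: OOO..
..O..
OOOOO
O.O.O
.OOO.
O..OO

Derivation:
Hidden generation-0 cells (in order): (0,2), (1,1).
A hidden cell only influences target cells in its own 3x3 neighborhood. Try each of the 2^2 = 4 assignments, step the completed generation 0 forward once under B3/S23, and compare with the target:
  (0,2)=. (1,1)=. -> step gives (0,2)='.' but target has 'O' -> reject
  (0,2)=. (1,1)=O -> step gives (0,0)='O' but target has '.' -> reject
  (0,2)=O (1,1)=. -> step reproduces the target at every cell -> ACCEPT
  (0,2)=O (1,1)=O -> step gives (0,0)='O' but target has '.' -> reject
Unique solution: (0,2)=live, (1,1)=dead.
Check: live-neighbor counts of every cell in the completed generation 0:
13220
47552
25452
37673
34454
13432
Applying B3/S23 to generation 0 with these counts gives:
.OO..
.....
O...O
O...O
O....
.O.OO
which matches the target exactly.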